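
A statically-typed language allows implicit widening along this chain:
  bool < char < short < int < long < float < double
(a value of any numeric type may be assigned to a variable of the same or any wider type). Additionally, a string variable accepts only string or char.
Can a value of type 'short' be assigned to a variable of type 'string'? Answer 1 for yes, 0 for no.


Target variable type: string
Source value type: short
Rule: string accepts only {string, char}
  source 'short' in {string, char}? No
Result: 0

0


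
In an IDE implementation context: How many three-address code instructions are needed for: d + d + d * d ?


Expression: d + d + d * d
Generating three-address code (respecting * over +/- precedence):
  Instruction 1: t1 = d * d
  Instruction 2: t2 = d + d
  Instruction 3: t3 = t2 + t1
Total instructions: 3

3


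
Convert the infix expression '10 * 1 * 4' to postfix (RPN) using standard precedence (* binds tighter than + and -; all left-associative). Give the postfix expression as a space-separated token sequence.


Applying the shunting-yard algorithm:
  Operand 10 -> output
  Push '*' onto operator stack -> op-stack: [*]
  Operand 1 -> output
  See '*' (prec 2); top '*' (prec 2) >= it -> pop '*' to output
  Push '*' onto operator stack -> op-stack: [*]
  Operand 4 -> output
  End of input: pop '*' to output
Postfix result: 10 1 * 4 *

10 1 * 4 *


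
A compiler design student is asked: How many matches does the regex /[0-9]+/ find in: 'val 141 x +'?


Pattern: /[0-9]+/ (int literals)
Input: 'val 141 x +'
Scanning for matches:
  Match 1: '141'
Total matches: 1

1


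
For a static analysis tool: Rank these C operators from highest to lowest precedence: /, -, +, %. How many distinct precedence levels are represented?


Looking up precedence for each operator:
  / -> precedence 6
  - -> precedence 5
  + -> precedence 5
  % -> precedence 6
Sorted highest to lowest: /, %, -, +
Distinct precedence values: [6, 5]
Number of distinct levels: 2

2


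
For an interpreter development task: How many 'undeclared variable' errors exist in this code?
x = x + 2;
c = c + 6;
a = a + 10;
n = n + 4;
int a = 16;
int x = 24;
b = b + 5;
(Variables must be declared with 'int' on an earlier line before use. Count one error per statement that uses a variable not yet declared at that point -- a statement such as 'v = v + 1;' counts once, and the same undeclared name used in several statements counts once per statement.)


Scanning code line by line:
  Line 1: use 'x' -> ERROR (undeclared)
  Line 2: use 'c' -> ERROR (undeclared)
  Line 3: use 'a' -> ERROR (undeclared)
  Line 4: use 'n' -> ERROR (undeclared)
  Line 5: declare 'a' -> declared = ['a']
  Line 6: declare 'x' -> declared = ['a', 'x']
  Line 7: use 'b' -> ERROR (undeclared)
Total undeclared variable errors: 5

5


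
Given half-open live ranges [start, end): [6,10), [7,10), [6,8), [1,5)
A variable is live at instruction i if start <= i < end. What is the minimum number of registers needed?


Live ranges:
  Var0: [6, 10)
  Var1: [7, 10)
  Var2: [6, 8)
  Var3: [1, 5)
Sweep-line events (position, delta, active):
  pos=1 start -> active=1
  pos=5 end -> active=0
  pos=6 start -> active=1
  pos=6 start -> active=2
  pos=7 start -> active=3
  pos=8 end -> active=2
  pos=10 end -> active=1
  pos=10 end -> active=0
Maximum simultaneous active: 3
Minimum registers needed: 3

3


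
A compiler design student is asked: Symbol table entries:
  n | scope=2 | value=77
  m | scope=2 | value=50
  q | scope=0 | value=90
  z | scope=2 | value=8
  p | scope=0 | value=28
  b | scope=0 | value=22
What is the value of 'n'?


Searching symbol table for 'n':
  n | scope=2 | value=77 <- MATCH
  m | scope=2 | value=50
  q | scope=0 | value=90
  z | scope=2 | value=8
  p | scope=0 | value=28
  b | scope=0 | value=22
Found 'n' at scope 2 with value 77

77


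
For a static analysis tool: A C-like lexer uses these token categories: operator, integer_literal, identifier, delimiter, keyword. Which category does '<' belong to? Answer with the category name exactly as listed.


Token: '<'
Checking categories:
  identifier: no
  integer_literal: no
  operator: YES
  keyword: no
  delimiter: no
Category: operator

operator


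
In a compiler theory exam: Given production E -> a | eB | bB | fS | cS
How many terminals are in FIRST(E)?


Production: E -> a | eB | bB | fS | cS
Examining each alternative for leading terminals:
  E -> a : first terminal = 'a'
  E -> eB : first terminal = 'e'
  E -> bB : first terminal = 'b'
  E -> fS : first terminal = 'f'
  E -> cS : first terminal = 'c'
FIRST(E) = {a, b, c, e, f}
Count: 5

5


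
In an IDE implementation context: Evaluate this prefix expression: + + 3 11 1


Parsing prefix expression: + + 3 11 1
Step 1: Innermost operation '+ 3 11'
  3 + 11 = 14
Step 2: Outer operation '+ [14] 1'
  14 + 1 = 15

15


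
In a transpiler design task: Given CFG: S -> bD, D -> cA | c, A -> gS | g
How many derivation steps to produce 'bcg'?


Grammar: S -> bD, D -> cA | c, A -> gS | g
Deriving 'bcg':
Step 1: S -> bD => bD
Step 2: D -> cA => bcA
Step 3: A -> g => bcg
Total derivation steps: 3

3


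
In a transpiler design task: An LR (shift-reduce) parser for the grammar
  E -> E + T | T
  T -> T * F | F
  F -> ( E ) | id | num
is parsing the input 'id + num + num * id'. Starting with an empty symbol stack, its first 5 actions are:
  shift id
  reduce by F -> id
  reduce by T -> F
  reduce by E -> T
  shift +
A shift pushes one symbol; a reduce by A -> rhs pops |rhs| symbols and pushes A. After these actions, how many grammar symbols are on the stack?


Tracking the symbol stack through each action:
  Action 1: shift 'id' : push -> stack = [id] (size 1)
  Action 2: reduce by F -> id : pop 1, push F -> stack = [F] (size 1)
  Action 3: reduce by T -> F : pop 1, push T -> stack = [T] (size 1)
  Action 4: reduce by E -> T : pop 1, push E -> stack = [E] (size 1)
  Action 5: shift '+' : push -> stack = [E, +] (size 2)
Final stack size: 2

2


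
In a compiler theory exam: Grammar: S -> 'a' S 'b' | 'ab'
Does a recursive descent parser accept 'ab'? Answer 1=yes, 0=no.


Grammar accepts strings of the form a^n b^n (n >= 1)
Word: 'ab'
Counting: 1 a's and 1 b's
Check: 1 == 1? Yes
Derivation (S -> aSb applied 0 time(s), then S -> ab): S => ab
Accepted

1


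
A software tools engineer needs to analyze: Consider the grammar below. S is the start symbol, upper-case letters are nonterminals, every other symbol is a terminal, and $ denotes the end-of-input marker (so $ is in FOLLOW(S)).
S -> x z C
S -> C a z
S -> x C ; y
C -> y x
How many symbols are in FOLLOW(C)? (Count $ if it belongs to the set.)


S is the start symbol and does not occur in any rule body, so FOLLOW(S) = {$}.
Examining every occurrence of C in a rule body:
  S -> x z C : C is at the right end -> add FOLLOW(S) = {$}
  S -> C a z : C is followed by terminal 'a' -> add 'a'
  S -> x C ; y : C is followed by terminal ';' -> add ';'
  C -> y x : C does not occur in the body -> contributes nothing
FOLLOW(C) = {;, a, $}
Count: 3

3


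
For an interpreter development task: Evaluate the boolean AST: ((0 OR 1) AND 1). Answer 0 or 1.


Step 1: Evaluate inner node
  0 OR 1 = 1
Step 2: Evaluate root node
  1 AND 1 = 1

1


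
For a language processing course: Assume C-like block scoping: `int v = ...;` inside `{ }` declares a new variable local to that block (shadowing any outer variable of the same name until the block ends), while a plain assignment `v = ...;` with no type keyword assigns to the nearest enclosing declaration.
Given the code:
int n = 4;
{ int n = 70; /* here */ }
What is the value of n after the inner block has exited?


Analyzing scoping rules:
Outer scope: declares n = 4
Inner block: 'int n = 70;' declares a NEW n that shadows the outer one
When the block exits the inner n goes out of scope; the outer n was never modified -> 4
Result: 4

4


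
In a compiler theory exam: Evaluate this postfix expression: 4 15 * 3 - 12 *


Processing tokens left to right:
Push 4, Push 15
Pop 4 and 15, compute 4 * 15 = 60, push 60
Push 3
Pop 60 and 3, compute 60 - 3 = 57, push 57
Push 12
Pop 57 and 12, compute 57 * 12 = 684, push 684
Stack result: 684

684


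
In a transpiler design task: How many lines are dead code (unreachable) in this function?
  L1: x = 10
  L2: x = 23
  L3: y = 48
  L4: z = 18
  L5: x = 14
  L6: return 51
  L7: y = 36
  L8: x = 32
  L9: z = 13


Analyzing control flow:
  L1: reachable (before return)
  L2: reachable (before return)
  L3: reachable (before return)
  L4: reachable (before return)
  L5: reachable (before return)
  L6: reachable (return statement)
  L7: DEAD (after return at L6)
  L8: DEAD (after return at L6)
  L9: DEAD (after return at L6)
Return at L6, total lines = 9
Dead lines: L7 through L9
Count: 3

3


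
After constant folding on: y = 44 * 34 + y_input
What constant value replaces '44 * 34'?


Identifying constant sub-expression:
  Original: y = 44 * 34 + y_input
  44 and 34 are both compile-time constants
  Evaluating: 44 * 34 = 1496
  After folding: y = 1496 + y_input

1496


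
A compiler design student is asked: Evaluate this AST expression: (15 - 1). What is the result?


Expression: (15 - 1)
Evaluating step by step:
  15 - 1 = 14
Result: 14

14


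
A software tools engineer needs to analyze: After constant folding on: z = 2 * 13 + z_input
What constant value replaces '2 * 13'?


Identifying constant sub-expression:
  Original: z = 2 * 13 + z_input
  2 and 13 are both compile-time constants
  Evaluating: 2 * 13 = 26
  After folding: z = 26 + z_input

26


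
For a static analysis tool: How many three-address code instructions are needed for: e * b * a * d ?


Expression: e * b * a * d
Generating three-address code (respecting * over +/- precedence):
  Instruction 1: t1 = e * b
  Instruction 2: t2 = t1 * a
  Instruction 3: t3 = t2 * d
Total instructions: 3

3


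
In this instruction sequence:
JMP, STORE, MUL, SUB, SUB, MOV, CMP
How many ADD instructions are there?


Scanning instruction sequence for ADD:
  Position 1: JMP
  Position 2: STORE
  Position 3: MUL
  Position 4: SUB
  Position 5: SUB
  Position 6: MOV
  Position 7: CMP
Matches at positions: []
Total ADD count: 0

0


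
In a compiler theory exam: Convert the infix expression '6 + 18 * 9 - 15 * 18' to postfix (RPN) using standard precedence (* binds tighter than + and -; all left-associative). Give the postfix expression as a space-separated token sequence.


Applying the shunting-yard algorithm:
  Operand 6 -> output
  Push '+' onto operator stack -> op-stack: [+]
  Operand 18 -> output
  Push '*' onto operator stack -> op-stack: [+, *]
  Operand 9 -> output
  See '-' (prec 1); top '*' (prec 2) >= it -> pop '*' to output
  See '-' (prec 1); top '+' (prec 1) >= it -> pop '+' to output
  Push '-' onto operator stack -> op-stack: [-]
  Operand 15 -> output
  Push '*' onto operator stack -> op-stack: [-, *]
  Operand 18 -> output
  End of input: pop '*' to output
  End of input: pop '-' to output
Postfix result: 6 18 9 * + 15 18 * -

6 18 9 * + 15 18 * -


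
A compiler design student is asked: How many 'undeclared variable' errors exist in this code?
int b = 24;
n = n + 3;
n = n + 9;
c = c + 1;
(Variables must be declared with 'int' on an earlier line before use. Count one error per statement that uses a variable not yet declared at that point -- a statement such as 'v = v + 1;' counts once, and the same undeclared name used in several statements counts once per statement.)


Scanning code line by line:
  Line 1: declare 'b' -> declared = ['b']
  Line 2: use 'n' -> ERROR (undeclared)
  Line 3: use 'n' -> ERROR (undeclared)
  Line 4: use 'c' -> ERROR (undeclared)
Total undeclared variable errors: 3

3


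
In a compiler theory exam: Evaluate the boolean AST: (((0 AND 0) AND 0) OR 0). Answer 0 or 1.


Step 1: Evaluate inner node
  0 AND 0 = 0
Step 2: Evaluate next node
  0 AND 0 = 0
Step 3: Evaluate root node
  0 OR 0 = 0

0


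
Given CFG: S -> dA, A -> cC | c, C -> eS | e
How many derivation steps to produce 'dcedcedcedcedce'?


Grammar: S -> dA, A -> cC | c, C -> eS | e
Deriving 'dcedcedcedcedce':
Step 1: S -> dA => dA
Step 2: A -> cC => dcC
Step 3: C -> eS => dceS
Step 4: S -> dA => dcedA
Step 5: A -> cC => dcedcC
Step 6: C -> eS => dcedceS
Step 7: S -> dA => dcedcedA
Step 8: A -> cC => dcedcedcC
Step 9: C -> eS => dcedcedceS
Step 10: S -> dA => dcedcedcedA
Step 11: A -> cC => dcedcedcedcC
Step 12: C -> eS => dcedcedcedceS
Step 13: S -> dA => dcedcedcedcedA
Step 14: A -> cC => dcedcedcedcedcC
Step 15: C -> e => dcedcedcedcedce
Total derivation steps: 15

15


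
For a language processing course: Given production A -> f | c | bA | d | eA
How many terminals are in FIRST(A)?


Production: A -> f | c | bA | d | eA
Examining each alternative for leading terminals:
  A -> f : first terminal = 'f'
  A -> c : first terminal = 'c'
  A -> bA : first terminal = 'b'
  A -> d : first terminal = 'd'
  A -> eA : first terminal = 'e'
FIRST(A) = {b, c, d, e, f}
Count: 5

5


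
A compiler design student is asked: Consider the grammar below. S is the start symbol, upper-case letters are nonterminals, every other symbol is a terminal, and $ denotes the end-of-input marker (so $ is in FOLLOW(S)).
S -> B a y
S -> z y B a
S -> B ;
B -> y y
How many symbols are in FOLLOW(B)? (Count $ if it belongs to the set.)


S is the start symbol and does not occur in any rule body, so FOLLOW(S) = {$}.
Examining every occurrence of B in a rule body:
  S -> B a y : B is followed by terminal 'a' -> add 'a'
  S -> z y B a : B is followed by terminal 'a' -> add 'a' (already in the set)
  S -> B ; : B is followed by terminal ';' -> add ';'
  B -> y y : B does not occur in the body -> contributes nothing
FOLLOW(B) = {;, a}
Count: 2

2


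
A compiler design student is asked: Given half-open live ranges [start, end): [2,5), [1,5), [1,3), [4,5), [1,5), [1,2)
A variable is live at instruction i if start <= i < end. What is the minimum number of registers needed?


Live ranges:
  Var0: [2, 5)
  Var1: [1, 5)
  Var2: [1, 3)
  Var3: [4, 5)
  Var4: [1, 5)
  Var5: [1, 2)
Sweep-line events (position, delta, active):
  pos=1 start -> active=1
  pos=1 start -> active=2
  pos=1 start -> active=3
  pos=1 start -> active=4
  pos=2 end -> active=3
  pos=2 start -> active=4
  pos=3 end -> active=3
  pos=4 start -> active=4
  pos=5 end -> active=3
  pos=5 end -> active=2
  pos=5 end -> active=1
  pos=5 end -> active=0
Maximum simultaneous active: 4
Minimum registers needed: 4

4


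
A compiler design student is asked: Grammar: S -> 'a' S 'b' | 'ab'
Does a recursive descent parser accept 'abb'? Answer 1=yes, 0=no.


Grammar accepts strings of the form a^n b^n (n >= 1)
Word: 'abb'
Counting: 1 a's and 2 b's
Check: 1 == 2? No
Mismatch: a-count != b-count
Rejected

0


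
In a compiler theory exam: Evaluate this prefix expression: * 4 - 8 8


Parsing prefix expression: * 4 - 8 8
Step 1: Innermost operation '- 8 8'
  8 - 8 = 0
Step 2: Outer operation '* 4 [0]'
  4 * 0 = 0

0


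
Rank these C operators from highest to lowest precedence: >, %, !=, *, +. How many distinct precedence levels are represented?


Looking up precedence for each operator:
  > -> precedence 4
  % -> precedence 6
  != -> precedence 3
  * -> precedence 6
  + -> precedence 5
Sorted highest to lowest: %, *, +, >, !=
Distinct precedence values: [6, 5, 4, 3]
Number of distinct levels: 4

4


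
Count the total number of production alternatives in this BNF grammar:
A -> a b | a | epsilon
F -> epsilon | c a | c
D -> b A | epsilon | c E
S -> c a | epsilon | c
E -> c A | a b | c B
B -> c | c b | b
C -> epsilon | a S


Counting alternatives per rule:
  A: 3 alternative(s)
  F: 3 alternative(s)
  D: 3 alternative(s)
  S: 3 alternative(s)
  E: 3 alternative(s)
  B: 3 alternative(s)
  C: 2 alternative(s)
Sum: 3 + 3 + 3 + 3 + 3 + 3 + 2 = 20

20


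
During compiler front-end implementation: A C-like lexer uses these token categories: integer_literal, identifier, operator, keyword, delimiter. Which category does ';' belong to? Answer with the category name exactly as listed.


Token: ';'
Checking categories:
  identifier: no
  integer_literal: no
  operator: no
  keyword: no
  delimiter: YES
Category: delimiter

delimiter


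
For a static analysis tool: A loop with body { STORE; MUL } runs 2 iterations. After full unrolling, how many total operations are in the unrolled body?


Loop body operations: STORE, MUL (2 ops per iteration)
Unrolling 2 iterations:
  Iteration 1: STORE, MUL (2 ops)
  Iteration 2: STORE, MUL (2 ops)
Total: 2 iterations * 2 ops/iter = 4 operations

4


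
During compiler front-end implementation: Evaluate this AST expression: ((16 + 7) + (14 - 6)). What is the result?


Expression: ((16 + 7) + (14 - 6))
Evaluating step by step:
  16 + 7 = 23
  14 - 6 = 8
  23 + 8 = 31
Result: 31

31


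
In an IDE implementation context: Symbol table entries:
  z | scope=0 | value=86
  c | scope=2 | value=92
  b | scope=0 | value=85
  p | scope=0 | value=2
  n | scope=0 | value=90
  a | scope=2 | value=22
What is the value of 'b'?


Searching symbol table for 'b':
  z | scope=0 | value=86
  c | scope=2 | value=92
  b | scope=0 | value=85 <- MATCH
  p | scope=0 | value=2
  n | scope=0 | value=90
  a | scope=2 | value=22
Found 'b' at scope 0 with value 85

85


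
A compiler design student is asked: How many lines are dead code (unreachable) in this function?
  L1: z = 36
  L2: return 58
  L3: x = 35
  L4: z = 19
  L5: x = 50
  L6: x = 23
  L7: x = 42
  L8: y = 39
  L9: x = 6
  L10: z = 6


Analyzing control flow:
  L1: reachable (before return)
  L2: reachable (return statement)
  L3: DEAD (after return at L2)
  L4: DEAD (after return at L2)
  L5: DEAD (after return at L2)
  L6: DEAD (after return at L2)
  L7: DEAD (after return at L2)
  L8: DEAD (after return at L2)
  L9: DEAD (after return at L2)
  L10: DEAD (after return at L2)
Return at L2, total lines = 10
Dead lines: L3 through L10
Count: 8

8


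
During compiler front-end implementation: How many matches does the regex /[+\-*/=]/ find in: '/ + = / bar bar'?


Pattern: /[+\-*/=]/ (operators)
Input: '/ + = / bar bar'
Scanning for matches:
  Match 1: '/'
  Match 2: '+'
  Match 3: '='
  Match 4: '/'
Total matches: 4

4


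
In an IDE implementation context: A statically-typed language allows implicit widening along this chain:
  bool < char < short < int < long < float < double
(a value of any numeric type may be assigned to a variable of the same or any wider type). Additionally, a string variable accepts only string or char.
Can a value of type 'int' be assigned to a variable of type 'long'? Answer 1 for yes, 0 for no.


Target variable type: long
Source value type: int
Numeric ranks: int=3, long=4
Widening allowed iff rank(source) <= rank(target): 3 <= 4? Yes
Result: 1

1


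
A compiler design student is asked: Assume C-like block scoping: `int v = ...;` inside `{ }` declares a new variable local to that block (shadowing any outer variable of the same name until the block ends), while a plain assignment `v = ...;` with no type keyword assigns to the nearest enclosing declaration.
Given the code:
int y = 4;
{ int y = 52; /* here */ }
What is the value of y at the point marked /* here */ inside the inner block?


Analyzing scoping rules:
Outer scope: declares y = 4
Inner block: 'int y = 52;' declares a NEW y that shadows the outer one
Inside the block the inner declaration is in scope -> 52
Result: 52

52


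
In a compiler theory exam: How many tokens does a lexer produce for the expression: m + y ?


Scanning 'm + y'
Token 1: 'm' -> identifier
Token 2: '+' -> operator
Token 3: 'y' -> identifier
Total tokens: 3

3


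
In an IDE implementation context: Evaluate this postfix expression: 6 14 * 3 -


Processing tokens left to right:
Push 6, Push 14
Pop 6 and 14, compute 6 * 14 = 84, push 84
Push 3
Pop 84 and 3, compute 84 - 3 = 81, push 81
Stack result: 81

81


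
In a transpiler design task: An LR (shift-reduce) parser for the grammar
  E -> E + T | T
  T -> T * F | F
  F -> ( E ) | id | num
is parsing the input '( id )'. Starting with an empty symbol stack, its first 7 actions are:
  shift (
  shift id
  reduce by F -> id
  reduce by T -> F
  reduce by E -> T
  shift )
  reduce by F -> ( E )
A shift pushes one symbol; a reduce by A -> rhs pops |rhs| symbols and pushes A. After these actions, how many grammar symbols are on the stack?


Tracking the symbol stack through each action:
  Action 1: shift '(' : push -> stack = [(] (size 1)
  Action 2: shift 'id' : push -> stack = [(, id] (size 2)
  Action 3: reduce by F -> id : pop 1, push F -> stack = [(, F] (size 2)
  Action 4: reduce by T -> F : pop 1, push T -> stack = [(, T] (size 2)
  Action 5: reduce by E -> T : pop 1, push E -> stack = [(, E] (size 2)
  Action 6: shift ')' : push -> stack = [(, E, )] (size 3)
  Action 7: reduce by F -> ( E ) : pop 3, push F -> stack = [F] (size 1)
Final stack size: 1

1


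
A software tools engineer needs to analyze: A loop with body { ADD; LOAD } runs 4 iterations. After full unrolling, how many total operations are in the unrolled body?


Loop body operations: ADD, LOAD (2 ops per iteration)
Unrolling 4 iterations:
  Iteration 1: ADD, LOAD (2 ops)
  Iteration 2: ADD, LOAD (2 ops)
  Iteration 3: ADD, LOAD (2 ops)
  Iteration 4: ADD, LOAD (2 ops)
Total: 4 iterations * 2 ops/iter = 8 operations

8


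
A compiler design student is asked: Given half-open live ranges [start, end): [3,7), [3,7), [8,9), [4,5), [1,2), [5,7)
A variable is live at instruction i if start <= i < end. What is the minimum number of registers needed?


Live ranges:
  Var0: [3, 7)
  Var1: [3, 7)
  Var2: [8, 9)
  Var3: [4, 5)
  Var4: [1, 2)
  Var5: [5, 7)
Sweep-line events (position, delta, active):
  pos=1 start -> active=1
  pos=2 end -> active=0
  pos=3 start -> active=1
  pos=3 start -> active=2
  pos=4 start -> active=3
  pos=5 end -> active=2
  pos=5 start -> active=3
  pos=7 end -> active=2
  pos=7 end -> active=1
  pos=7 end -> active=0
  pos=8 start -> active=1
  pos=9 end -> active=0
Maximum simultaneous active: 3
Minimum registers needed: 3

3


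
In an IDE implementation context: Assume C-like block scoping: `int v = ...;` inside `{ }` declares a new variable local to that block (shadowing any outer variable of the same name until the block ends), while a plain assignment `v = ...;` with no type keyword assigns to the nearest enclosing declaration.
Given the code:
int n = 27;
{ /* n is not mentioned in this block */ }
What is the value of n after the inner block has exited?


Analyzing scoping rules:
Outer scope: declares n = 27
Inner block: n is neither redeclared nor assigned -> unchanged
After the block -> 27
Result: 27

27


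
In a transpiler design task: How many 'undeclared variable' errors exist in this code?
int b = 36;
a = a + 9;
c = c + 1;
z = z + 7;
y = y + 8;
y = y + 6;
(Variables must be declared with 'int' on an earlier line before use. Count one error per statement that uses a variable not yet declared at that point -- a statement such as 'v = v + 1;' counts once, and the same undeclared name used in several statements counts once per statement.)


Scanning code line by line:
  Line 1: declare 'b' -> declared = ['b']
  Line 2: use 'a' -> ERROR (undeclared)
  Line 3: use 'c' -> ERROR (undeclared)
  Line 4: use 'z' -> ERROR (undeclared)
  Line 5: use 'y' -> ERROR (undeclared)
  Line 6: use 'y' -> ERROR (undeclared)
Total undeclared variable errors: 5

5


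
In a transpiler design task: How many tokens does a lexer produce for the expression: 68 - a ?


Scanning '68 - a'
Token 1: '68' -> integer_literal
Token 2: '-' -> operator
Token 3: 'a' -> identifier
Total tokens: 3

3


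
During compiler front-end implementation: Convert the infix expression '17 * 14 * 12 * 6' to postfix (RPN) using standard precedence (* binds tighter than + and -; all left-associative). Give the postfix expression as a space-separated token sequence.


Applying the shunting-yard algorithm:
  Operand 17 -> output
  Push '*' onto operator stack -> op-stack: [*]
  Operand 14 -> output
  See '*' (prec 2); top '*' (prec 2) >= it -> pop '*' to output
  Push '*' onto operator stack -> op-stack: [*]
  Operand 12 -> output
  See '*' (prec 2); top '*' (prec 2) >= it -> pop '*' to output
  Push '*' onto operator stack -> op-stack: [*]
  Operand 6 -> output
  End of input: pop '*' to output
Postfix result: 17 14 * 12 * 6 *

17 14 * 12 * 6 *


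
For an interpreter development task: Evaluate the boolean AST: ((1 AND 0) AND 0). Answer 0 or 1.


Step 1: Evaluate inner node
  1 AND 0 = 0
Step 2: Evaluate root node
  0 AND 0 = 0

0


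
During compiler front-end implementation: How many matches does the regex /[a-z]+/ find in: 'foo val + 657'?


Pattern: /[a-z]+/ (identifiers)
Input: 'foo val + 657'
Scanning for matches:
  Match 1: 'foo'
  Match 2: 'val'
Total matches: 2

2


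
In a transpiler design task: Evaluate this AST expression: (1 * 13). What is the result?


Expression: (1 * 13)
Evaluating step by step:
  1 * 13 = 13
Result: 13

13


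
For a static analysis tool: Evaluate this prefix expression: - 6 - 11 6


Parsing prefix expression: - 6 - 11 6
Step 1: Innermost operation '- 11 6'
  11 - 6 = 5
Step 2: Outer operation '- 6 [5]'
  6 - 5 = 1

1


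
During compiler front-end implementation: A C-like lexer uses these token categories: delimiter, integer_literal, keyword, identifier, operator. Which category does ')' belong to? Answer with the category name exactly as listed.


Token: ')'
Checking categories:
  identifier: no
  integer_literal: no
  operator: no
  keyword: no
  delimiter: YES
Category: delimiter

delimiter


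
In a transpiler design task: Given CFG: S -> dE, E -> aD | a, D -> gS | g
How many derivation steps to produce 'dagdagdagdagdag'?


Grammar: S -> dE, E -> aD | a, D -> gS | g
Deriving 'dagdagdagdagdag':
Step 1: S -> dE => dE
Step 2: E -> aD => daD
Step 3: D -> gS => dagS
Step 4: S -> dE => dagdE
Step 5: E -> aD => dagdaD
Step 6: D -> gS => dagdagS
Step 7: S -> dE => dagdagdE
Step 8: E -> aD => dagdagdaD
Step 9: D -> gS => dagdagdagS
Step 10: S -> dE => dagdagdagdE
Step 11: E -> aD => dagdagdagdaD
Step 12: D -> gS => dagdagdagdagS
Step 13: S -> dE => dagdagdagdagdE
Step 14: E -> aD => dagdagdagdagdaD
Step 15: D -> g => dagdagdagdagdag
Total derivation steps: 15

15


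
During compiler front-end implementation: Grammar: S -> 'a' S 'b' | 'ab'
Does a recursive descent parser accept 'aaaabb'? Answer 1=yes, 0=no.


Grammar accepts strings of the form a^n b^n (n >= 1)
Word: 'aaaabb'
Counting: 4 a's and 2 b's
Check: 4 == 2? No
Mismatch: a-count != b-count
Rejected

0


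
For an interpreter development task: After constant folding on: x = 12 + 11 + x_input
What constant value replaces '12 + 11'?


Identifying constant sub-expression:
  Original: x = 12 + 11 + x_input
  12 and 11 are both compile-time constants
  Evaluating: 12 + 11 = 23
  After folding: x = 23 + x_input

23


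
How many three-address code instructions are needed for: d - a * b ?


Expression: d - a * b
Generating three-address code (respecting * over +/- precedence):
  Instruction 1: t1 = a * b
  Instruction 2: t2 = d - t1
Total instructions: 2

2


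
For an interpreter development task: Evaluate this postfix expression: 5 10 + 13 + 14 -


Processing tokens left to right:
Push 5, Push 10
Pop 5 and 10, compute 5 + 10 = 15, push 15
Push 13
Pop 15 and 13, compute 15 + 13 = 28, push 28
Push 14
Pop 28 and 14, compute 28 - 14 = 14, push 14
Stack result: 14

14


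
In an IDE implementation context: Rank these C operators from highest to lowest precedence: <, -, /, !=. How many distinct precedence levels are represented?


Looking up precedence for each operator:
  < -> precedence 4
  - -> precedence 5
  / -> precedence 6
  != -> precedence 3
Sorted highest to lowest: /, -, <, !=
Distinct precedence values: [6, 5, 4, 3]
Number of distinct levels: 4

4


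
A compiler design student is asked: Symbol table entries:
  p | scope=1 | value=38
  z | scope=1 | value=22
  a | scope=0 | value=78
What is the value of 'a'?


Searching symbol table for 'a':
  p | scope=1 | value=38
  z | scope=1 | value=22
  a | scope=0 | value=78 <- MATCH
Found 'a' at scope 0 with value 78

78


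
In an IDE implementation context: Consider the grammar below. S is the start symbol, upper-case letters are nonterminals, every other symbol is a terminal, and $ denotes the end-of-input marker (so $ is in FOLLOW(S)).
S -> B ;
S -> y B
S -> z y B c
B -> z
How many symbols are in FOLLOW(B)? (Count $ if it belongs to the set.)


S is the start symbol and does not occur in any rule body, so FOLLOW(S) = {$}.
Examining every occurrence of B in a rule body:
  S -> B ; : B is followed by terminal ';' -> add ';'
  S -> y B : B is at the right end -> add FOLLOW(S) = {$}
  S -> z y B c : B is followed by terminal 'c' -> add 'c'
  B -> z : B does not occur in the body -> contributes nothing
FOLLOW(B) = {;, c, $}
Count: 3

3


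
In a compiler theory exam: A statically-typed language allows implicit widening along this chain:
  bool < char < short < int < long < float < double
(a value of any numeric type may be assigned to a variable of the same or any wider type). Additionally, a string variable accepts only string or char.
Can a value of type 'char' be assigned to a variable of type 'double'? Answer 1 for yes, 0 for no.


Target variable type: double
Source value type: char
Numeric ranks: char=1, double=6
Widening allowed iff rank(source) <= rank(target): 1 <= 6? Yes
Result: 1

1


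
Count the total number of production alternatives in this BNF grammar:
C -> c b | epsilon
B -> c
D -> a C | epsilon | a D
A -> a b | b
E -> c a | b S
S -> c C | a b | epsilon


Counting alternatives per rule:
  C: 2 alternative(s)
  B: 1 alternative(s)
  D: 3 alternative(s)
  A: 2 alternative(s)
  E: 2 alternative(s)
  S: 3 alternative(s)
Sum: 2 + 1 + 3 + 2 + 2 + 3 = 13

13


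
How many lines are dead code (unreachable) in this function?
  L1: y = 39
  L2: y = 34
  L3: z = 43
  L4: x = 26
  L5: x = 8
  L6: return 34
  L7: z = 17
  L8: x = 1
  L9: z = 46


Analyzing control flow:
  L1: reachable (before return)
  L2: reachable (before return)
  L3: reachable (before return)
  L4: reachable (before return)
  L5: reachable (before return)
  L6: reachable (return statement)
  L7: DEAD (after return at L6)
  L8: DEAD (after return at L6)
  L9: DEAD (after return at L6)
Return at L6, total lines = 9
Dead lines: L7 through L9
Count: 3

3


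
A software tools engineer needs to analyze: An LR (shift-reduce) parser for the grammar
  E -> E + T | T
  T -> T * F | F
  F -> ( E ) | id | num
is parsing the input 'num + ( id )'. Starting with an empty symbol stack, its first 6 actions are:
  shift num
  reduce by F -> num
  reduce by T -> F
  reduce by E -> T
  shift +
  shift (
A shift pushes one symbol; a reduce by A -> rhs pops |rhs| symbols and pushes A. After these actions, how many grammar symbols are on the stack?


Tracking the symbol stack through each action:
  Action 1: shift 'num' : push -> stack = [num] (size 1)
  Action 2: reduce by F -> num : pop 1, push F -> stack = [F] (size 1)
  Action 3: reduce by T -> F : pop 1, push T -> stack = [T] (size 1)
  Action 4: reduce by E -> T : pop 1, push E -> stack = [E] (size 1)
  Action 5: shift '+' : push -> stack = [E, +] (size 2)
  Action 6: shift '(' : push -> stack = [E, +, (] (size 3)
Final stack size: 3

3


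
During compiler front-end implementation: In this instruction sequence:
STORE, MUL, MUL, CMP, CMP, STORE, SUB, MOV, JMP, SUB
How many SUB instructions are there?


Scanning instruction sequence for SUB:
  Position 1: STORE
  Position 2: MUL
  Position 3: MUL
  Position 4: CMP
  Position 5: CMP
  Position 6: STORE
  Position 7: SUB <- MATCH
  Position 8: MOV
  Position 9: JMP
  Position 10: SUB <- MATCH
Matches at positions: [7, 10]
Total SUB count: 2

2


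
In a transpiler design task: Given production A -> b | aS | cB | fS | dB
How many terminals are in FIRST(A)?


Production: A -> b | aS | cB | fS | dB
Examining each alternative for leading terminals:
  A -> b : first terminal = 'b'
  A -> aS : first terminal = 'a'
  A -> cB : first terminal = 'c'
  A -> fS : first terminal = 'f'
  A -> dB : first terminal = 'd'
FIRST(A) = {a, b, c, d, f}
Count: 5

5


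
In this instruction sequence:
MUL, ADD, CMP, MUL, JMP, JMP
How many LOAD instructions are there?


Scanning instruction sequence for LOAD:
  Position 1: MUL
  Position 2: ADD
  Position 3: CMP
  Position 4: MUL
  Position 5: JMP
  Position 6: JMP
Matches at positions: []
Total LOAD count: 0

0


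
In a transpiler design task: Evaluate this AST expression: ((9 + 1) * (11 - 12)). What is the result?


Expression: ((9 + 1) * (11 - 12))
Evaluating step by step:
  9 + 1 = 10
  11 - 12 = -1
  10 * -1 = -10
Result: -10

-10


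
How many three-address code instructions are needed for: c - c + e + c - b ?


Expression: c - c + e + c - b
Generating three-address code (respecting * over +/- precedence):
  Instruction 1: t1 = c - c
  Instruction 2: t2 = t1 + e
  Instruction 3: t3 = t2 + c
  Instruction 4: t4 = t3 - b
Total instructions: 4

4


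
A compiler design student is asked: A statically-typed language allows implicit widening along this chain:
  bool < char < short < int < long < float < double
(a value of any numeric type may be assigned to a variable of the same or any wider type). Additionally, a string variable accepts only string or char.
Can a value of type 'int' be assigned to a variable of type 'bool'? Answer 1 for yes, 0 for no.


Target variable type: bool
Source value type: int
Numeric ranks: int=3, bool=0
Widening allowed iff rank(source) <= rank(target): 3 <= 0? No
Result: 0

0


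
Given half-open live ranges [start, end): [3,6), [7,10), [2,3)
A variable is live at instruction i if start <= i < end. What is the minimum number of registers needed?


Live ranges:
  Var0: [3, 6)
  Var1: [7, 10)
  Var2: [2, 3)
Sweep-line events (position, delta, active):
  pos=2 start -> active=1
  pos=3 end -> active=0
  pos=3 start -> active=1
  pos=6 end -> active=0
  pos=7 start -> active=1
  pos=10 end -> active=0
Maximum simultaneous active: 1
Minimum registers needed: 1

1


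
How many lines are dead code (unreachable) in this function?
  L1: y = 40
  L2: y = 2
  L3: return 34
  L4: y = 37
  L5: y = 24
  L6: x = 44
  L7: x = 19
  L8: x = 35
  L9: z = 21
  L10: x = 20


Analyzing control flow:
  L1: reachable (before return)
  L2: reachable (before return)
  L3: reachable (return statement)
  L4: DEAD (after return at L3)
  L5: DEAD (after return at L3)
  L6: DEAD (after return at L3)
  L7: DEAD (after return at L3)
  L8: DEAD (after return at L3)
  L9: DEAD (after return at L3)
  L10: DEAD (after return at L3)
Return at L3, total lines = 10
Dead lines: L4 through L10
Count: 7

7


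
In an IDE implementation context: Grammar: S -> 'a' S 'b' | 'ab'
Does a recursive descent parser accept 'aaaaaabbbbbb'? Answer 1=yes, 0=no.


Grammar accepts strings of the form a^n b^n (n >= 1)
Word: 'aaaaaabbbbbb'
Counting: 6 a's and 6 b's
Check: 6 == 6? Yes
Derivation (S -> aSb applied 5 time(s), then S -> ab): S => aSb => aaSbb => aaaSbbb => aaaaSbbbb => aaaaaSbbbbb => aaaaaabbbbbb
Accepted

1


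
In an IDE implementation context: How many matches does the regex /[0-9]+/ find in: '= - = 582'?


Pattern: /[0-9]+/ (int literals)
Input: '= - = 582'
Scanning for matches:
  Match 1: '582'
Total matches: 1

1


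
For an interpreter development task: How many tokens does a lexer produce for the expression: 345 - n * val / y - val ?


Scanning '345 - n * val / y - val'
Token 1: '345' -> integer_literal
Token 2: '-' -> operator
Token 3: 'n' -> identifier
Token 4: '*' -> operator
Token 5: 'val' -> identifier
Token 6: '/' -> operator
Token 7: 'y' -> identifier
Token 8: '-' -> operator
Token 9: 'val' -> identifier
Total tokens: 9

9


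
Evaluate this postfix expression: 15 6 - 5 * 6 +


Processing tokens left to right:
Push 15, Push 6
Pop 15 and 6, compute 15 - 6 = 9, push 9
Push 5
Pop 9 and 5, compute 9 * 5 = 45, push 45
Push 6
Pop 45 and 6, compute 45 + 6 = 51, push 51
Stack result: 51

51


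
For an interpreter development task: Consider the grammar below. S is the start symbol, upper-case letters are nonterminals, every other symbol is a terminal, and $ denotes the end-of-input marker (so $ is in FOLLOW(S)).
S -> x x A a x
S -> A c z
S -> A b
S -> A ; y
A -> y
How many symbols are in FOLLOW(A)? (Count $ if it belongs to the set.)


S is the start symbol and does not occur in any rule body, so FOLLOW(S) = {$}.
Examining every occurrence of A in a rule body:
  S -> x x A a x : A is followed by terminal 'a' -> add 'a'
  S -> A c z : A is followed by terminal 'c' -> add 'c'
  S -> A b : A is followed by terminal 'b' -> add 'b'
  S -> A ; y : A is followed by terminal ';' -> add ';'
  A -> y : A does not occur in the body -> contributes nothing
FOLLOW(A) = {;, a, b, c}
Count: 4

4


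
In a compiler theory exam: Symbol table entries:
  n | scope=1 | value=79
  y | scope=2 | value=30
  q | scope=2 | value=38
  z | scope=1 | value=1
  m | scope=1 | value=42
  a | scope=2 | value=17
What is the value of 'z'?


Searching symbol table for 'z':
  n | scope=1 | value=79
  y | scope=2 | value=30
  q | scope=2 | value=38
  z | scope=1 | value=1 <- MATCH
  m | scope=1 | value=42
  a | scope=2 | value=17
Found 'z' at scope 1 with value 1

1


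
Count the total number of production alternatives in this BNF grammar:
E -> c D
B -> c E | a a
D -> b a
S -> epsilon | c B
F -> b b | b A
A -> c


Counting alternatives per rule:
  E: 1 alternative(s)
  B: 2 alternative(s)
  D: 1 alternative(s)
  S: 2 alternative(s)
  F: 2 alternative(s)
  A: 1 alternative(s)
Sum: 1 + 2 + 1 + 2 + 2 + 1 = 9

9


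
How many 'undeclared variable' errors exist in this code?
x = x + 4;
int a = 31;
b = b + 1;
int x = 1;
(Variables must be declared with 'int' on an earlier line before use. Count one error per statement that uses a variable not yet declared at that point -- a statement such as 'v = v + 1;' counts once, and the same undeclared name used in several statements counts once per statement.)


Scanning code line by line:
  Line 1: use 'x' -> ERROR (undeclared)
  Line 2: declare 'a' -> declared = ['a']
  Line 3: use 'b' -> ERROR (undeclared)
  Line 4: declare 'x' -> declared = ['a', 'x']
Total undeclared variable errors: 2

2


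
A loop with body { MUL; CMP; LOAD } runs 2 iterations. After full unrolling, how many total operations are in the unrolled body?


Loop body operations: MUL, CMP, LOAD (3 ops per iteration)
Unrolling 2 iterations:
  Iteration 1: MUL, CMP, LOAD (3 ops)
  Iteration 2: MUL, CMP, LOAD (3 ops)
Total: 2 iterations * 3 ops/iter = 6 operations

6


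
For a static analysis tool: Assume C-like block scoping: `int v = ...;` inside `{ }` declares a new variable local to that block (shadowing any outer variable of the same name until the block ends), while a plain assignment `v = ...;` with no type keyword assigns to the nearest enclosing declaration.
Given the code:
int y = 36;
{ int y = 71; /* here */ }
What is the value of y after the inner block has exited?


Analyzing scoping rules:
Outer scope: declares y = 36
Inner block: 'int y = 71;' declares a NEW y that shadows the outer one
When the block exits the inner y goes out of scope; the outer y was never modified -> 36
Result: 36

36


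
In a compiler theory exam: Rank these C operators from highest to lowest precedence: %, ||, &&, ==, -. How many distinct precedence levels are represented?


Looking up precedence for each operator:
  % -> precedence 6
  || -> precedence 1
  && -> precedence 2
  == -> precedence 3
  - -> precedence 5
Sorted highest to lowest: %, -, ==, &&, ||
Distinct precedence values: [6, 5, 3, 2, 1]
Number of distinct levels: 5

5


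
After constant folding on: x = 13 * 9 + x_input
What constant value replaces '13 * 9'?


Identifying constant sub-expression:
  Original: x = 13 * 9 + x_input
  13 and 9 are both compile-time constants
  Evaluating: 13 * 9 = 117
  After folding: x = 117 + x_input

117
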